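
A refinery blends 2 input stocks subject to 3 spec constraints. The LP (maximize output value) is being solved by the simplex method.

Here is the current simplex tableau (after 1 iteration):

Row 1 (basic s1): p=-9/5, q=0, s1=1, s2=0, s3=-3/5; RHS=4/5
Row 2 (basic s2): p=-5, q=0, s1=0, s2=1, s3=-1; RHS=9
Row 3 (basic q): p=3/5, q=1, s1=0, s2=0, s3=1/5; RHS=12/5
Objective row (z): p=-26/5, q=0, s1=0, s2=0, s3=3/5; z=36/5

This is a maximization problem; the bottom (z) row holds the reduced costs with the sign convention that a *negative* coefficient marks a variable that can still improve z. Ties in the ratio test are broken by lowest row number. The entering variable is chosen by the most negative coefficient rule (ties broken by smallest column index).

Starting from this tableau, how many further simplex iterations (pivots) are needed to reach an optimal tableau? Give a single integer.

1

pivot: p in, q out → z = 28
No improving column remains; optimal.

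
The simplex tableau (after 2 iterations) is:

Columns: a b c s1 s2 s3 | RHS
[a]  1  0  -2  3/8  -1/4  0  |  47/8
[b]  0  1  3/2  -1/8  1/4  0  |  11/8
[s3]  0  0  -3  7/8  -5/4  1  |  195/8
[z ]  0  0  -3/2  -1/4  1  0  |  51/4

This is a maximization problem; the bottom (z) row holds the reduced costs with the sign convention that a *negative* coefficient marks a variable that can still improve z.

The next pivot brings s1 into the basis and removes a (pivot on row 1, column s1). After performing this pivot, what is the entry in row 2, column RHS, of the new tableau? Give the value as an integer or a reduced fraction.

10/3

Pivot element is row 1, column s1: 3/8.
Normalize row 1: new (row 1, RHS) = (47/8)/(3/8) = 47/3.
row 2 ← row 2 − (-1/8)·(new row 1): 11/8 − (-1/8)·(47/3) = 10/3.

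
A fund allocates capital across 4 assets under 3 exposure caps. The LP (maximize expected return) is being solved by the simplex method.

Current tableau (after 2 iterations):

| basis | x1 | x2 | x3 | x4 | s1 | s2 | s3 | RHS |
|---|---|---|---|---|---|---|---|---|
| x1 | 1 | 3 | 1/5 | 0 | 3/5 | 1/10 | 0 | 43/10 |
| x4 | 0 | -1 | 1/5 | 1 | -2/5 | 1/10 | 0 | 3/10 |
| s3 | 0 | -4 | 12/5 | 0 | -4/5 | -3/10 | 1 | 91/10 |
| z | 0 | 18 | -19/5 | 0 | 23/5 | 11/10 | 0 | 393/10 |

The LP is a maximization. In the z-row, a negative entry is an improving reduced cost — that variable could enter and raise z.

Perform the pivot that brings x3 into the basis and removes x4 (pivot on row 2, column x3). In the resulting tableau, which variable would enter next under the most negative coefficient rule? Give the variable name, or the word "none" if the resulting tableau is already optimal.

Pivot element 1/5. New z-row = old z-row − (-19/5)·(row 2/(1/5)).
Updated z-row coefficients: x1: 0, x2: -1, x3: 0, x4: 19, s1: -3, s2: 3, s3: 0.
The most negative is -3 in column s1, so s1 would enter next.

s1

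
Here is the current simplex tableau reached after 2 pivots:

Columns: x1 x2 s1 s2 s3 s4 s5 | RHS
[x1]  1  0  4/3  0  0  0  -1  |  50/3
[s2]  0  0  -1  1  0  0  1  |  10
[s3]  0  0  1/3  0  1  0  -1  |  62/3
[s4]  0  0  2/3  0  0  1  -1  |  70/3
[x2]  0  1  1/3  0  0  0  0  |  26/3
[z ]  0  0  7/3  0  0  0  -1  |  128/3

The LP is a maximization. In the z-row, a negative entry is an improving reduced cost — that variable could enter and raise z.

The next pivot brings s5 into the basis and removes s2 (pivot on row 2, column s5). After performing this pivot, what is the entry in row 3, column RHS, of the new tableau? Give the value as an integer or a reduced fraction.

Pivot element is row 2, column s5: 1.
Normalize row 2: new (row 2, RHS) = 10/1 = 10.
row 3 ← row 3 − (-1)·(new row 2): 62/3 − (-1)·10 = 92/3.

92/3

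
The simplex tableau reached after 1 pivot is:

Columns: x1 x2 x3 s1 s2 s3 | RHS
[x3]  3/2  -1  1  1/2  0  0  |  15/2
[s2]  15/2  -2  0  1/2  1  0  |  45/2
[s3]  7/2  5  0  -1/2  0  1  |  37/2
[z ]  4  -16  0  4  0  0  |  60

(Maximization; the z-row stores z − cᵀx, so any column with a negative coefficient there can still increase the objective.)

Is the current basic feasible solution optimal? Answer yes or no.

no

Column x2 has objective-row coefficient -16, which is negative; an improving pivot exists, so not yet optimal.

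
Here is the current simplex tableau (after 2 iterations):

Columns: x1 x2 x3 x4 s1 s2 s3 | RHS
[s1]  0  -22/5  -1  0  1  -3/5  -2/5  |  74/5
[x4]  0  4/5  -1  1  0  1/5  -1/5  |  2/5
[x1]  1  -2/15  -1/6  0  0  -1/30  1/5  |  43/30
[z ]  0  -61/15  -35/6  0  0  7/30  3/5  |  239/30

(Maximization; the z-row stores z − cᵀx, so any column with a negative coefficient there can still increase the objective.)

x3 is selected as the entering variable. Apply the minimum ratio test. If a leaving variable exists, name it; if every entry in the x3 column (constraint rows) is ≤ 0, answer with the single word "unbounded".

unbounded

x3-column entries: row 1: -1, row 2: -1, row 3: -1/6. All ≤ 0, so x3 can increase without bound; the LP is unbounded in this direction.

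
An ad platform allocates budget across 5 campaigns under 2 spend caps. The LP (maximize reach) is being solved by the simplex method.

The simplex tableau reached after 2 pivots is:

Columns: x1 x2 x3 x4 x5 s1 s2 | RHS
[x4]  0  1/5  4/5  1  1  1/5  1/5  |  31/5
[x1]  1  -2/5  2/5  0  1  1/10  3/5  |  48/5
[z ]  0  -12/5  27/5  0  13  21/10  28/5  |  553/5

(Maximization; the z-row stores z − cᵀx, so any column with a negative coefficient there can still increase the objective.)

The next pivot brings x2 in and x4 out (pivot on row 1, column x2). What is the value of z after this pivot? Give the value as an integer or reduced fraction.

185

Minimum ratio for x2: (31/5)/(1/5) = 31.
z changes by −(z-row coeff of x2)·ratio = −(-12/5)·31 = 372/5.
New z = 553/5 + (372/5) = 185.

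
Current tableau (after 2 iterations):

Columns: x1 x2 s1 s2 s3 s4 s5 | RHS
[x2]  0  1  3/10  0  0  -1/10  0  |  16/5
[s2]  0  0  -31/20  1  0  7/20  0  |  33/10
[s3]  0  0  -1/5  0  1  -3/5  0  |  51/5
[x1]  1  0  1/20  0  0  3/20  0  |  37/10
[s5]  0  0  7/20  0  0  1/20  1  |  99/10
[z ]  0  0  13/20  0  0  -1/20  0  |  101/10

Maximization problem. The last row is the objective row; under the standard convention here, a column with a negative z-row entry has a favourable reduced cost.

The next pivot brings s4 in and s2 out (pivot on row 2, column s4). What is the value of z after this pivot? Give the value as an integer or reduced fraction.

Minimum ratio for s4: (33/10)/(7/20) = 66/7.
z changes by −(z-row coeff of s4)·ratio = −(-1/20)·(66/7) = 33/70.
New z = 101/10 + (33/70) = 74/7.

74/7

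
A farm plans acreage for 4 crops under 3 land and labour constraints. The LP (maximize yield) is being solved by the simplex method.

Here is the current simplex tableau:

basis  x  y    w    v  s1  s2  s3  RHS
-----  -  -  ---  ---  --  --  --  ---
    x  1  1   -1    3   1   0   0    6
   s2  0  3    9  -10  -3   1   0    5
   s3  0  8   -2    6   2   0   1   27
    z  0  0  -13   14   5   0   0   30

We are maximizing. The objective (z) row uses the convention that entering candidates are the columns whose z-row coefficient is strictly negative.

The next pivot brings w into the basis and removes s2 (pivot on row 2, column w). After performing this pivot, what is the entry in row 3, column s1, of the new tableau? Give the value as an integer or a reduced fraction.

Pivot element is row 2, column w: 9.
Normalize row 2: new (row 2, s1) = (-3)/9 = -1/3.
row 3 ← row 3 − (-2)·(new row 2): 2 − (-2)·(-1/3) = 4/3.

4/3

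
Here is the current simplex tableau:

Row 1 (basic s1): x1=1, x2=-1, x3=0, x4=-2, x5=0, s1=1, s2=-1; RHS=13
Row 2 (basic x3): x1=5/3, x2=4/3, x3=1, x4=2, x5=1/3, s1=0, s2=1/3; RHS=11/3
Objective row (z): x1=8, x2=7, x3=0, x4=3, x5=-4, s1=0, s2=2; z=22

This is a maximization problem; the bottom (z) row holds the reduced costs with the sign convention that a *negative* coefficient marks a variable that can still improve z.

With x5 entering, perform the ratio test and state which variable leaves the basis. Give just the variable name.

Ratios: row 1 (s1): entry 0 ≤ 0, skip; row 2 (x3): (11/3)/(1/3) = 11.
Minimum ratio 11 is in the x3 row, so x3 leaves.

x3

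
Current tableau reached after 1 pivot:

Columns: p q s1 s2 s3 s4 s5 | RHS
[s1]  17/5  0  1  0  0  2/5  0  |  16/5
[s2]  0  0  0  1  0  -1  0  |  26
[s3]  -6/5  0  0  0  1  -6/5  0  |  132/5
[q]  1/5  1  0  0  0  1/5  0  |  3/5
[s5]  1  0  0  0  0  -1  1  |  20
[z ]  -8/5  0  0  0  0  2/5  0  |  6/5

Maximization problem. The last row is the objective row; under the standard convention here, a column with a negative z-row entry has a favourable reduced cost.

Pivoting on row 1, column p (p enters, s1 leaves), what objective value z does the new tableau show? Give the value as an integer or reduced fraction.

Minimum ratio for p: (16/5)/(17/5) = 16/17.
z changes by −(z-row coeff of p)·ratio = −(-8/5)·(16/17) = 128/85.
New z = 6/5 + (128/85) = 46/17.

46/17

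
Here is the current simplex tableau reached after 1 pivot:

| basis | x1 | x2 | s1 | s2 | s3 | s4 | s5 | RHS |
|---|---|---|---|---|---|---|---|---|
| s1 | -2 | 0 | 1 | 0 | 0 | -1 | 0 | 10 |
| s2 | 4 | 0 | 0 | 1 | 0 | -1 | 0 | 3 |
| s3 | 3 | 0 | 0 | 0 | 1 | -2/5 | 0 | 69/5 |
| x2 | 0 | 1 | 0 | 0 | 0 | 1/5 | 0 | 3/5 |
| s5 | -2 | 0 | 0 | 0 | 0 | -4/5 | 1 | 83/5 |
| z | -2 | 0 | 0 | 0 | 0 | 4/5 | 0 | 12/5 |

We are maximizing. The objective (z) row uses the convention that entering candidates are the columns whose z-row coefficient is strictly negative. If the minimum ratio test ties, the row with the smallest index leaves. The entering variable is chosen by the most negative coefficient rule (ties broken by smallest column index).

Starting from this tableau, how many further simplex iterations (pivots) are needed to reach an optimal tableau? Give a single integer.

pivot: x1 in, s2 out → z = 39/10
No improving column remains; optimal.

1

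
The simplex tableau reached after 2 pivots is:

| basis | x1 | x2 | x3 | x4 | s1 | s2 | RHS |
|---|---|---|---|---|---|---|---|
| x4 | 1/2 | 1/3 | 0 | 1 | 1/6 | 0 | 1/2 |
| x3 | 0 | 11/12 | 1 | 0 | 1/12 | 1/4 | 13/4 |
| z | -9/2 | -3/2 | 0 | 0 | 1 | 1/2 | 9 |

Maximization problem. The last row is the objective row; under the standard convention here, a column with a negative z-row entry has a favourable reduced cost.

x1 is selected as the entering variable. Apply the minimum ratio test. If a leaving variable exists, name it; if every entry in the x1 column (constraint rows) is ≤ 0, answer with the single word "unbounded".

x4

Ratios: row 1 (x4): (1/2)/(1/2) = 1; row 2 (x3): entry 0 ≤ 0, skip.
Minimum ratio is in the x4 row, so x4 leaves.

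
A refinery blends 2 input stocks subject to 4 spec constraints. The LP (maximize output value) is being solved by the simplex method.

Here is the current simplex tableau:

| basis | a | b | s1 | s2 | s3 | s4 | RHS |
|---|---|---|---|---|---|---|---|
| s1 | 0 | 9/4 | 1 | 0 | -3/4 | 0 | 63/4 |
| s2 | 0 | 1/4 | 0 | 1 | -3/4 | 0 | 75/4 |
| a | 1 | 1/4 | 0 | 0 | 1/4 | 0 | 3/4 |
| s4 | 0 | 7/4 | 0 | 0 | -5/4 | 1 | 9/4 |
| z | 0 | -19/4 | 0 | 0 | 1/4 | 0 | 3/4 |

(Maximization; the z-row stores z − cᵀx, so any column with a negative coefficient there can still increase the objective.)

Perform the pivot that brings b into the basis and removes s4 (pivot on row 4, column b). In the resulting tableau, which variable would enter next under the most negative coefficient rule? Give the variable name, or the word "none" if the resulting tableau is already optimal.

Pivot element 7/4. New z-row = old z-row − (-19/4)·(row 4/(7/4)).
Updated z-row coefficients: a: 0, b: 0, s1: 0, s2: 0, s3: -22/7, s4: 19/7.
The most negative is -22/7 in column s3, so s3 would enter next.

s3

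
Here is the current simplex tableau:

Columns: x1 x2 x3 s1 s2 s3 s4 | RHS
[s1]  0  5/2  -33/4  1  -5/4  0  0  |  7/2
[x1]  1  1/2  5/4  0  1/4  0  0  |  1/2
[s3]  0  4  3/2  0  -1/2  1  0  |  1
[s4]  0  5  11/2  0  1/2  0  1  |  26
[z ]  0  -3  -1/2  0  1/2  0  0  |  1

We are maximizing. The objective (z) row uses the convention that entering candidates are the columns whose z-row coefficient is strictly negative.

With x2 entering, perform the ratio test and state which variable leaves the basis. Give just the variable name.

Ratios: row 1 (s1): (7/2)/(5/2) = 7/5; row 2 (x1): (1/2)/(1/2) = 1; row 3 (s3): 1/4 = 1/4; row 4 (s4): 26/5 = 26/5.
Minimum ratio 1/4 is in the s3 row, so s3 leaves.

s3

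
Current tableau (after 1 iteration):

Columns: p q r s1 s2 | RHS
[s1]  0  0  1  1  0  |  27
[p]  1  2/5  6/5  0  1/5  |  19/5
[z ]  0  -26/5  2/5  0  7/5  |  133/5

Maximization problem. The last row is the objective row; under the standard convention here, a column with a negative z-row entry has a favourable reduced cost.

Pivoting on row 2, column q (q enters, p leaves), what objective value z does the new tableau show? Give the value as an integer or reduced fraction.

76

Minimum ratio for q: (19/5)/(2/5) = 19/2.
z changes by −(z-row coeff of q)·ratio = −(-26/5)·(19/2) = 247/5.
New z = 133/5 + (247/5) = 76.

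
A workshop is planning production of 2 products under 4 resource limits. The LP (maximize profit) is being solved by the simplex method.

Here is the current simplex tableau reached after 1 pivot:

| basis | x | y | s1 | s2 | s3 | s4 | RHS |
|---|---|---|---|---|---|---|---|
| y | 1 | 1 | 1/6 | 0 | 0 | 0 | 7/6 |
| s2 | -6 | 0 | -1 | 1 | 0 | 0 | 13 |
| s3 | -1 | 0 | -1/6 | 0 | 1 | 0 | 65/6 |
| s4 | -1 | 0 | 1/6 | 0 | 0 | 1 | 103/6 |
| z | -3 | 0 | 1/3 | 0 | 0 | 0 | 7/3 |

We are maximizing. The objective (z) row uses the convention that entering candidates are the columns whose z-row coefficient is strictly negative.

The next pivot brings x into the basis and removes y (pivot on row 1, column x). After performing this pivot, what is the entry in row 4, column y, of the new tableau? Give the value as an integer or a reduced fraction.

Pivot element is row 1, column x: 1.
Normalize row 1: new (row 1, y) = 1/1 = 1.
row 4 ← row 4 − (-1)·(new row 1): 0 − (-1)·1 = 1.

1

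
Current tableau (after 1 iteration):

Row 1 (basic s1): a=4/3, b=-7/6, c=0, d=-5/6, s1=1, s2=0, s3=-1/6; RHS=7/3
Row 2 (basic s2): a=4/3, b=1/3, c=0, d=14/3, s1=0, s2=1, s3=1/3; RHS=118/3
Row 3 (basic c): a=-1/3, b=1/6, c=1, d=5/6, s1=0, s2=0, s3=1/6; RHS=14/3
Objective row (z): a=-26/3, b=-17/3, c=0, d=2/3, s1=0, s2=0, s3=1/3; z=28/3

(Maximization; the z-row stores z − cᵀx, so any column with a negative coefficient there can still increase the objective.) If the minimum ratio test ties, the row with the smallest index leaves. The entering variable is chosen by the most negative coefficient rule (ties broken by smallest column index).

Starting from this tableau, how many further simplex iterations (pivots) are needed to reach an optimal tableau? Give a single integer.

3

pivot: a in, s1 out → z = 49/2
pivot: b in, s2 out → z = 1054/3
pivot: s1 in, c out → z = 468
No improving column remains; optimal.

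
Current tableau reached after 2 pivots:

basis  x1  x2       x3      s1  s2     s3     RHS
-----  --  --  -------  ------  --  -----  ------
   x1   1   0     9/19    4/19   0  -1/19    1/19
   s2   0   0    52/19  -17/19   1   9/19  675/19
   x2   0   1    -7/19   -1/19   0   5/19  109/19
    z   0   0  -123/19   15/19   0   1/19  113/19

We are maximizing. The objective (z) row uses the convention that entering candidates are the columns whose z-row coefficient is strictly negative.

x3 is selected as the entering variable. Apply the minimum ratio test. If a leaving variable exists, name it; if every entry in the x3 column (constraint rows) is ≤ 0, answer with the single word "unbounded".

x1

Ratios: row 1 (x1): (1/19)/(9/19) = 1/9; row 2 (s2): (675/19)/(52/19) = 675/52; row 3 (x2): entry -7/19 ≤ 0, skip.
Minimum ratio is in the x1 row, so x1 leaves.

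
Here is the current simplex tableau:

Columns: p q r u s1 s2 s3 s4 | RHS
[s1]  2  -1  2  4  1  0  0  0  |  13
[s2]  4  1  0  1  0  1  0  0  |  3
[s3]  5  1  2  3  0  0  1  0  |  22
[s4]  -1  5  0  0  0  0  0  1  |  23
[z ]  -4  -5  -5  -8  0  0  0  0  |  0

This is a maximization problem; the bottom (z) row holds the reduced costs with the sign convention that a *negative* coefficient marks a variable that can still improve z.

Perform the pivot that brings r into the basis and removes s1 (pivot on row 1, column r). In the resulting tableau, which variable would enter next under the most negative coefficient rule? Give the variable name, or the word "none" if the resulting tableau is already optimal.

Pivot element 2. New z-row = old z-row − (-5)·(row 1/2).
Updated z-row coefficients: p: 1, q: -15/2, r: 0, u: 2, s1: 5/2, s2: 0, s3: 0, s4: 0.
The most negative is -15/2 in column q, so q would enter next.

q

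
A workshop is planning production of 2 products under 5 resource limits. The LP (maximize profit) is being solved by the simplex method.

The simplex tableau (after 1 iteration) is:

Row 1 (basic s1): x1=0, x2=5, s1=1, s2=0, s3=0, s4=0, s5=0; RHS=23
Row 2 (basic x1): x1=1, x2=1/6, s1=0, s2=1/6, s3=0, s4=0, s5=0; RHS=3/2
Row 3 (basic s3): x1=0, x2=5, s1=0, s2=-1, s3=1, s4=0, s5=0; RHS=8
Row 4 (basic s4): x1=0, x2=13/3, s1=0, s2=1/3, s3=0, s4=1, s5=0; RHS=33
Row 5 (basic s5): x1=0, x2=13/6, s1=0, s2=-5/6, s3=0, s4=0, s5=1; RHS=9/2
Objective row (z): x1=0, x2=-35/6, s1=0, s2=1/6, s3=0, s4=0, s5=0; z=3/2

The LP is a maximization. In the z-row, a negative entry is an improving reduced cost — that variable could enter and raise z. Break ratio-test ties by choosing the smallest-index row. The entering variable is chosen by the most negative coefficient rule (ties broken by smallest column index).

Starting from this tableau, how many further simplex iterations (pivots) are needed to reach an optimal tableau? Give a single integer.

2

pivot: x2 in, s3 out → z = 65/6
pivot: s2 in, x1 out → z = 17
No improving column remains; optimal.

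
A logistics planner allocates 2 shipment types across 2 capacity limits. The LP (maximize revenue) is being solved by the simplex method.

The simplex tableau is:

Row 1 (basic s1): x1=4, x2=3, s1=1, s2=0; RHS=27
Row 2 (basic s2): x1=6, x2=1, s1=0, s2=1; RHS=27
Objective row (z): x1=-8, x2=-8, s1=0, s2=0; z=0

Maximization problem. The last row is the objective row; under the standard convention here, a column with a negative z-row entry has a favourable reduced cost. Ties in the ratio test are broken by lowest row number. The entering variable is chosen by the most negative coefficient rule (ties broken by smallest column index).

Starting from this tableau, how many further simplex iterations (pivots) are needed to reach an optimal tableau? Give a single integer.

3

pivot: x1 in, s2 out → z = 36
pivot: x2 in, s1 out → z = 432/7
pivot: s2 in, x1 out → z = 72
No improving column remains; optimal.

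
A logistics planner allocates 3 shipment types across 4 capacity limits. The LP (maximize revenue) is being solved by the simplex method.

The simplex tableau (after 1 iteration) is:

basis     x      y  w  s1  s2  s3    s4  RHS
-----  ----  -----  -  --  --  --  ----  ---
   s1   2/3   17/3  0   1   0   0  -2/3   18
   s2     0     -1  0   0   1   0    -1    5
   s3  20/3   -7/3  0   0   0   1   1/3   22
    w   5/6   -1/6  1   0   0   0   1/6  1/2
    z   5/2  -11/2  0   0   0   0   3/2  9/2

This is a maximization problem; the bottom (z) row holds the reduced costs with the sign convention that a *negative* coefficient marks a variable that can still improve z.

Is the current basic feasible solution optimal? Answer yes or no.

Column y has objective-row coefficient -11/2, which is negative; an improving pivot exists, so not yet optimal.

no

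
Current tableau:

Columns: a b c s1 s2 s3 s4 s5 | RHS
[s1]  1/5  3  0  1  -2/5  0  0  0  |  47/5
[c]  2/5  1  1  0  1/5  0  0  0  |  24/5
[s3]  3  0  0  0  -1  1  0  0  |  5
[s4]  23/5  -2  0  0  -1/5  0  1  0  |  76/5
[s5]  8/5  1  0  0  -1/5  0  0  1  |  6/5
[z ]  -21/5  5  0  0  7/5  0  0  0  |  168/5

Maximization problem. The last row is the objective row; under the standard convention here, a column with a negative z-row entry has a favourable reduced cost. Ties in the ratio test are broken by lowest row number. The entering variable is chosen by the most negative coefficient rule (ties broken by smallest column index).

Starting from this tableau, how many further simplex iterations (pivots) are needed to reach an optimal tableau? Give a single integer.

1

pivot: a in, s5 out → z = 147/4
No improving column remains; optimal.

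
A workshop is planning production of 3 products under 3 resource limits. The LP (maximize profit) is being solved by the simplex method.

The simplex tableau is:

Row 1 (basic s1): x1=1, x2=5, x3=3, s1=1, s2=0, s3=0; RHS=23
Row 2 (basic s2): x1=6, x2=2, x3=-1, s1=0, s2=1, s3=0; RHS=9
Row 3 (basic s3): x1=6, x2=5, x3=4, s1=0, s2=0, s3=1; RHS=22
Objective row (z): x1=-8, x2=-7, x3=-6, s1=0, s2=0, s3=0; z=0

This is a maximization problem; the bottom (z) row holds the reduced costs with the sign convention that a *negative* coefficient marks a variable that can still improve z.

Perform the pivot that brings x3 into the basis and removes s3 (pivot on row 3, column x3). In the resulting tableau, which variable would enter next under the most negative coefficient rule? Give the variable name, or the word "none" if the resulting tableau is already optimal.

none

Pivot element 4. New z-row = old z-row − (-6)·(row 3/4).
Updated z-row coefficients: x1: 1, x2: 1/2, x3: 0, s1: 0, s2: 0, s3: 3/2.
No coefficient is strictly negative; the tableau after this pivot is optimal.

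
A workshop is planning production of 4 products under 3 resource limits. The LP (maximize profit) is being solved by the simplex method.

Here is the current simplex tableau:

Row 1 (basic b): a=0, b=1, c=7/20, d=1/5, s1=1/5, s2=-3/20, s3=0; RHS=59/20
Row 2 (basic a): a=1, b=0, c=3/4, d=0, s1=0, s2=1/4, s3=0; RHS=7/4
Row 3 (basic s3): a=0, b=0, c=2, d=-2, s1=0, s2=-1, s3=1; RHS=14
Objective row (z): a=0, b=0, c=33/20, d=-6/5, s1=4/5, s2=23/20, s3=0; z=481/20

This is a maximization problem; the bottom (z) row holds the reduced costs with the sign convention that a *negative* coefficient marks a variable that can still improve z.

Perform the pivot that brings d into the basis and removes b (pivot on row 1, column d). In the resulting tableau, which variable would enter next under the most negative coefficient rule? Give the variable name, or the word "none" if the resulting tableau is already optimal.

none

Pivot element 1/5. New z-row = old z-row − (-6/5)·(row 1/(1/5)).
Updated z-row coefficients: a: 0, b: 6, c: 15/4, d: 0, s1: 2, s2: 1/4, s3: 0.
No coefficient is strictly negative; the tableau after this pivot is optimal.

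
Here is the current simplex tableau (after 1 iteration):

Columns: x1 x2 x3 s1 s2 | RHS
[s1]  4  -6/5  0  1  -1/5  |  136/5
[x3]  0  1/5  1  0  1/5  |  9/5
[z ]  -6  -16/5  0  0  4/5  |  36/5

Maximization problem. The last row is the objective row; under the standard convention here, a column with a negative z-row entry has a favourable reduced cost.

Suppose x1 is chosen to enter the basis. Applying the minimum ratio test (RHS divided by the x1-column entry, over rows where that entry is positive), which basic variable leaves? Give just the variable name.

s1

Ratios: row 1 (s1): (136/5)/4 = 34/5; row 2 (x3): entry 0 ≤ 0, skip.
Minimum ratio 34/5 is in the s1 row, so s1 leaves.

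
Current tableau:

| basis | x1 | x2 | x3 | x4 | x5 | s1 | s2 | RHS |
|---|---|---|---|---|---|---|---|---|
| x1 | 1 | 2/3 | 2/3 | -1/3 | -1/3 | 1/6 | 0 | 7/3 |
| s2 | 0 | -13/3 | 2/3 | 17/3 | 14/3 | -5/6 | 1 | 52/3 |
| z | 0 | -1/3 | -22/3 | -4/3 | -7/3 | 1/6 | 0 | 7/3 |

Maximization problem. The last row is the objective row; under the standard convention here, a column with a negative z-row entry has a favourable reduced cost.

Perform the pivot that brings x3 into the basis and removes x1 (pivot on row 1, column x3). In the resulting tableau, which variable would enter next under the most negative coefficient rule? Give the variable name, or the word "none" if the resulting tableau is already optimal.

x5

Pivot element 2/3. New z-row = old z-row − (-22/3)·(row 1/(2/3)).
Updated z-row coefficients: x1: 11, x2: 7, x3: 0, x4: -5, x5: -6, s1: 2, s2: 0.
The most negative is -6 in column x5, so x5 would enter next.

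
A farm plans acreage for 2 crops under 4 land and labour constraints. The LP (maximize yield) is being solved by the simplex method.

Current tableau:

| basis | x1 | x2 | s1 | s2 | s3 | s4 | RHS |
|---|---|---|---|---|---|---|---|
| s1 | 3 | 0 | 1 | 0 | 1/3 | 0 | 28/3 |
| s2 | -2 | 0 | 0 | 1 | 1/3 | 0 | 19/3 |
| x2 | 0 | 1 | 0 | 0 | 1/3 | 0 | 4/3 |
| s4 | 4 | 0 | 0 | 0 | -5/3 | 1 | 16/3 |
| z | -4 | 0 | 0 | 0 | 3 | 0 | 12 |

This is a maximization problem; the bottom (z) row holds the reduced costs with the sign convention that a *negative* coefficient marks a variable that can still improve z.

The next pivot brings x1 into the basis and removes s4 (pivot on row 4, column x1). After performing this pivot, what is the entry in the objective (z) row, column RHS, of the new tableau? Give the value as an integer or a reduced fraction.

Pivot element is row 4, column x1: 4.
Normalize row 4: new (row 4, RHS) = (16/3)/4 = 4/3.
z-row ← z-row − (-4)·(new row 4): 12 − (-4)·(4/3) = 52/3.

52/3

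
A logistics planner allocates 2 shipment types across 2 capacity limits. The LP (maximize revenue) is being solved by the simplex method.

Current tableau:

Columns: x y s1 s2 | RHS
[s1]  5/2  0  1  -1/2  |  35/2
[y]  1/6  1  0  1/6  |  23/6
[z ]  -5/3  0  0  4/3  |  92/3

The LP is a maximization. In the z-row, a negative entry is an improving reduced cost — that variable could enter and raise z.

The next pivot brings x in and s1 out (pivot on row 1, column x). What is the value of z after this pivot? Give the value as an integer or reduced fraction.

127/3

Minimum ratio for x: (35/2)/(5/2) = 7.
z changes by −(z-row coeff of x)·ratio = −(-5/3)·7 = 35/3.
New z = 92/3 + (35/3) = 127/3.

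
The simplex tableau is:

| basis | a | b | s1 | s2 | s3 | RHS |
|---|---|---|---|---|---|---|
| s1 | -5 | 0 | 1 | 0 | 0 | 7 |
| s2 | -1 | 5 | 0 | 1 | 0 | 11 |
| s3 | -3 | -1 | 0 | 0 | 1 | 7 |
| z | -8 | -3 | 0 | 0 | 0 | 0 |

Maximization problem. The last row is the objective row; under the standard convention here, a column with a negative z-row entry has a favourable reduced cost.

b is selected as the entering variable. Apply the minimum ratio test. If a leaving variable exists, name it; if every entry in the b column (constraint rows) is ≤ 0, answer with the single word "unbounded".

s2

Ratios: row 1 (s1): entry 0 ≤ 0, skip; row 2 (s2): 11/5 = 11/5; row 3 (s3): entry -1 ≤ 0, skip.
Minimum ratio is in the s2 row, so s2 leaves.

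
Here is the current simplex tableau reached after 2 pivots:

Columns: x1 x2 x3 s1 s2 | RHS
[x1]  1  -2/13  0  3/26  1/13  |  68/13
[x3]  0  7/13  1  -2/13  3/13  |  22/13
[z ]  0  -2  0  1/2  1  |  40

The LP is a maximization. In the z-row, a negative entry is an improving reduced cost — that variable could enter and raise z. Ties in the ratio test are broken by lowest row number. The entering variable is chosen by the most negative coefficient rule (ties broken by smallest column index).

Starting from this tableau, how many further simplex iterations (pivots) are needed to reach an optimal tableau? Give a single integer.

2

pivot: x2 in, x3 out → z = 324/7
pivot: s1 in, x1 out → z = 52
No improving column remains; optimal.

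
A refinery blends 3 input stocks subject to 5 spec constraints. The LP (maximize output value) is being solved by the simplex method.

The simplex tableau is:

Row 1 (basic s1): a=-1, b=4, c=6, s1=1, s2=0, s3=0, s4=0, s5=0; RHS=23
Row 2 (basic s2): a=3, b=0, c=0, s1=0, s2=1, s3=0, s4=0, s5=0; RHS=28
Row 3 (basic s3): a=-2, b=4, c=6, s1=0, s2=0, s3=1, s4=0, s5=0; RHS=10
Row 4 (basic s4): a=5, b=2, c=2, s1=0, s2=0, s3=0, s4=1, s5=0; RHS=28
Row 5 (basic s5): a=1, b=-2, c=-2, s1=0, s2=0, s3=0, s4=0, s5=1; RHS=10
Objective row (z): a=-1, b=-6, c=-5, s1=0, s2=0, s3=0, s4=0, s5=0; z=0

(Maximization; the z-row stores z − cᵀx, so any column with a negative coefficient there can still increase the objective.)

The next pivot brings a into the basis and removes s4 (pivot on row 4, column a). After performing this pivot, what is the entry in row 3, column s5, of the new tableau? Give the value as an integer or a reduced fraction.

Pivot element is row 4, column a: 5.
Normalize row 4: new (row 4, s5) = 0/5 = 0.
row 3 ← row 3 − (-2)·(new row 4): 0 − (-2)·0 = 0.

0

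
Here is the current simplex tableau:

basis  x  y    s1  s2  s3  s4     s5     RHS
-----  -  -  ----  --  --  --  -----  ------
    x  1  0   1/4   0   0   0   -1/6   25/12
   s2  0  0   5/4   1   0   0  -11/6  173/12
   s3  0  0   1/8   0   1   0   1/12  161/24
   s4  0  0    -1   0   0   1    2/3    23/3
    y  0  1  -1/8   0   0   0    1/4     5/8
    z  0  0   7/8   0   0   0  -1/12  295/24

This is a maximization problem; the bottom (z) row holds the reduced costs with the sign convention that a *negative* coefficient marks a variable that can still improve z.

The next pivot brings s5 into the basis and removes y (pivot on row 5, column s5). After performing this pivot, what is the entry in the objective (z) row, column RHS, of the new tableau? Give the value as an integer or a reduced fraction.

25/2

Pivot element is row 5, column s5: 1/4.
Normalize row 5: new (row 5, RHS) = (5/8)/(1/4) = 5/2.
z-row ← z-row − (-1/12)·(new row 5): 295/24 − (-1/12)·(5/2) = 25/2.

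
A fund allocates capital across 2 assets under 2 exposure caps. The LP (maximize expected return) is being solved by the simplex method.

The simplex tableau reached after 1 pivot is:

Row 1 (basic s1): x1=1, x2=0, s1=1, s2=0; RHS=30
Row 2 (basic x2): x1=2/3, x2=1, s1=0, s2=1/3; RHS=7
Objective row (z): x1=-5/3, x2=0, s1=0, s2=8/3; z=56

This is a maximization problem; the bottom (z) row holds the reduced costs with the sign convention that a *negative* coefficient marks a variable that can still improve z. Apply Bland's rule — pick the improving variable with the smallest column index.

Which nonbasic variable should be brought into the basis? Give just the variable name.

x1

Objective-row coefficients: x1: -5/3, x2: 0, s1: 0, s2: 8/3.
Improving columns: x1. Bland's rule picks the smallest column index → x1.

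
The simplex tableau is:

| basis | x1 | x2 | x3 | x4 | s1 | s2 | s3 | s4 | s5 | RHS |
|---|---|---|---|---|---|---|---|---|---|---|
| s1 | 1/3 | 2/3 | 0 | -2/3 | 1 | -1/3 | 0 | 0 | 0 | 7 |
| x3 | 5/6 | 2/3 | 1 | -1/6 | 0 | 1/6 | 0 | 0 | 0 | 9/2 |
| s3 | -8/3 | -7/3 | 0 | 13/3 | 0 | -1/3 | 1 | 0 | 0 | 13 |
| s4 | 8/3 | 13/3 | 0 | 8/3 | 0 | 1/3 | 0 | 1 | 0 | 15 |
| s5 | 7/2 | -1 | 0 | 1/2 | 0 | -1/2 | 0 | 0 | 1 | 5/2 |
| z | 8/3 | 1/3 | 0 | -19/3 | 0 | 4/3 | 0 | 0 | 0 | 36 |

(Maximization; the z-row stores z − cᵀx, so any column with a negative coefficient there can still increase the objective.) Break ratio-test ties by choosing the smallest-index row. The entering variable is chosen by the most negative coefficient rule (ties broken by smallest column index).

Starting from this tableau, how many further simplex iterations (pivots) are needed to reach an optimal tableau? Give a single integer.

2

pivot: x4 in, s3 out → z = 55
pivot: x2 in, s4 out → z = 881/15
No improving column remains; optimal.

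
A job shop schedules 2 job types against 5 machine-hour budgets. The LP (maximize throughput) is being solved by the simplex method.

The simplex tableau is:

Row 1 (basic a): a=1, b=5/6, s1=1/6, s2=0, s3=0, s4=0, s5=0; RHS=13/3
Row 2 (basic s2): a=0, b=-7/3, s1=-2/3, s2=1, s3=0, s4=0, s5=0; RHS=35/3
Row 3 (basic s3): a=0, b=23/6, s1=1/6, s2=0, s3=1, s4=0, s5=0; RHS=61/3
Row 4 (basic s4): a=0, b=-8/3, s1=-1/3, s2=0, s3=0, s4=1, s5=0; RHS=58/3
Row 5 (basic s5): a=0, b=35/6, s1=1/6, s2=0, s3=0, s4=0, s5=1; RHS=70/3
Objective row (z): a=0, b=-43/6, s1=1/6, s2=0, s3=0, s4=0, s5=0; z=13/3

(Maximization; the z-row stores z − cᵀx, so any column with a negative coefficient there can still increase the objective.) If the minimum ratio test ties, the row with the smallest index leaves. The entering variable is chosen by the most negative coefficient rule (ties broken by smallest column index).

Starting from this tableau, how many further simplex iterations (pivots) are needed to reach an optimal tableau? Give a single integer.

pivot: b in, s5 out → z = 33
No improving column remains; optimal.

1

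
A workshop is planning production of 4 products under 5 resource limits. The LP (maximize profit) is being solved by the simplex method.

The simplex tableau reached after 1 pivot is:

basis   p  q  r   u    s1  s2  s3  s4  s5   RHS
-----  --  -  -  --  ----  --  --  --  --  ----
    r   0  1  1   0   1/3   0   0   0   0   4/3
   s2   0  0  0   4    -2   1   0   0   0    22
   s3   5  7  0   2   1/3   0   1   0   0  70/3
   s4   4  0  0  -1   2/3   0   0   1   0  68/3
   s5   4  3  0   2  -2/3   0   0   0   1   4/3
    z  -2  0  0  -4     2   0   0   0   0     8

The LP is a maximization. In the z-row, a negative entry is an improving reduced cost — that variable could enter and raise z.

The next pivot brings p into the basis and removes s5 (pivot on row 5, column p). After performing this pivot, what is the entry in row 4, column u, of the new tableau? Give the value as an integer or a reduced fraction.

Pivot element is row 5, column p: 4.
Normalize row 5: new (row 5, u) = 2/4 = 1/2.
row 4 ← row 4 − 4·(new row 5): -1 − 4·(1/2) = -3.

-3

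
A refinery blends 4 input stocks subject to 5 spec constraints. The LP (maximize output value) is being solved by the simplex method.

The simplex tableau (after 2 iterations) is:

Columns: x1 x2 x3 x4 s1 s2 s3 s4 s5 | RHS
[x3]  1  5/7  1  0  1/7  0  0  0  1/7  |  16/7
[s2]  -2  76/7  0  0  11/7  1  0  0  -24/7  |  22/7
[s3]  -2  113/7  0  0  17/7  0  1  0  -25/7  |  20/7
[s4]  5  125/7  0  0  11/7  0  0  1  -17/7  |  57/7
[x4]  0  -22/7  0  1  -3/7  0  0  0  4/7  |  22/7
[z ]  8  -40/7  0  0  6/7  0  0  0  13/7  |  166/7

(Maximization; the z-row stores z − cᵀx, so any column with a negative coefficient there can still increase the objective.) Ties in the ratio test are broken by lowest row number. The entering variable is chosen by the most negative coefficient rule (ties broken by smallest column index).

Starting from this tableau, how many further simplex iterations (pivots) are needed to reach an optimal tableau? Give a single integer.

1

pivot: x2 in, s3 out → z = 2794/113
No improving column remains; optimal.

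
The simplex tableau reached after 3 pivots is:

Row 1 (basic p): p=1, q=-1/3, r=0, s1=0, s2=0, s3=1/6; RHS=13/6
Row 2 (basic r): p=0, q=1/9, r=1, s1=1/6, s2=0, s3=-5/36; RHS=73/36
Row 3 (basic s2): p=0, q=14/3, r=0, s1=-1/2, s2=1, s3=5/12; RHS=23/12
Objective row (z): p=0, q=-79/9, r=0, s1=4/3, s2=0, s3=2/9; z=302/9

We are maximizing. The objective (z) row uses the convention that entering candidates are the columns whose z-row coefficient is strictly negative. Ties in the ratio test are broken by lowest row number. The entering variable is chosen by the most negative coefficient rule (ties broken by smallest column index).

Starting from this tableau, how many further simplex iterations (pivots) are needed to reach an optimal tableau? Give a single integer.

1

pivot: q in, s2 out → z = 2081/56
No improving column remains; optimal.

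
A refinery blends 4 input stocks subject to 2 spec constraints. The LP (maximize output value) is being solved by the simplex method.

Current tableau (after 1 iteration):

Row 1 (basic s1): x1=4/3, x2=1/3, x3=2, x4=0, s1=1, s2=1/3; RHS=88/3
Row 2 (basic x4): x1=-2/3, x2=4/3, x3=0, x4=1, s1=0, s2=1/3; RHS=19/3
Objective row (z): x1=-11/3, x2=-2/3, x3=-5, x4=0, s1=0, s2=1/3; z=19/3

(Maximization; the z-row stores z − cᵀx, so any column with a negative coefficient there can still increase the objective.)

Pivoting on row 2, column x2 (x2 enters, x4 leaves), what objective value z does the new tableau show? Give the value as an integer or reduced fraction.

19/2

Minimum ratio for x2: (19/3)/(4/3) = 19/4.
z changes by −(z-row coeff of x2)·ratio = −(-2/3)·(19/4) = 19/6.
New z = 19/3 + (19/6) = 19/2.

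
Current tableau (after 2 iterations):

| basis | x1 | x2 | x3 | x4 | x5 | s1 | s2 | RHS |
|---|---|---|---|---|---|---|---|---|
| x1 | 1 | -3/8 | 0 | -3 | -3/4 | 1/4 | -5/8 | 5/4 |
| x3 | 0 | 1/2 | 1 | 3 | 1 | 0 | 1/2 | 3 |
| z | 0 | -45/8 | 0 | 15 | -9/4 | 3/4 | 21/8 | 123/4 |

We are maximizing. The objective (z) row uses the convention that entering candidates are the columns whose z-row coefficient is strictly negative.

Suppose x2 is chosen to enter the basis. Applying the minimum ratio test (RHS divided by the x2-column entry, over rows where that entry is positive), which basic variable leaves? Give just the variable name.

x3

Ratios: row 1 (x1): entry -3/8 ≤ 0, skip; row 2 (x3): 3/(1/2) = 6.
Minimum ratio 6 is in the x3 row, so x3 leaves.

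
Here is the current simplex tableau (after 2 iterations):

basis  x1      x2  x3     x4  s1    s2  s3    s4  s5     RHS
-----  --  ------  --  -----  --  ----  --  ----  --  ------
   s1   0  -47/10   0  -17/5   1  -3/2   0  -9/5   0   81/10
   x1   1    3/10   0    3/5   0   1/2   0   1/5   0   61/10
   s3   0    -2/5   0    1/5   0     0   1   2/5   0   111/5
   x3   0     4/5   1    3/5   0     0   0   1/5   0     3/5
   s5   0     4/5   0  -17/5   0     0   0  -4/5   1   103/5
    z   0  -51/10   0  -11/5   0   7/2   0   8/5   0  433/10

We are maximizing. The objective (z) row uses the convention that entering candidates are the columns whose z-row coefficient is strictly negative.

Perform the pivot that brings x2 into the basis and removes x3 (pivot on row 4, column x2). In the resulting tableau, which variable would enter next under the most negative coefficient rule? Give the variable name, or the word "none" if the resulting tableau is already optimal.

none

Pivot element 4/5. New z-row = old z-row − (-51/10)·(row 4/(4/5)).
Updated z-row coefficients: x1: 0, x2: 0, x3: 51/8, x4: 13/8, s1: 0, s2: 7/2, s3: 0, s4: 23/8, s5: 0.
No coefficient is strictly negative; the tableau after this pivot is optimal.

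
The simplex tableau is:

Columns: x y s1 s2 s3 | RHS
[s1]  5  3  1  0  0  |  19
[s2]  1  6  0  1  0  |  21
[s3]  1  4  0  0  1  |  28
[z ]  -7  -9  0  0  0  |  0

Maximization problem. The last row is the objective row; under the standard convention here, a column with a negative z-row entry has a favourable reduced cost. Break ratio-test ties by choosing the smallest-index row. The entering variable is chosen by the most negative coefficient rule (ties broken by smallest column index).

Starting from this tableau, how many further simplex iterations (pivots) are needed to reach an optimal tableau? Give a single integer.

2

pivot: y in, s2 out → z = 63/2
pivot: x in, s1 out → z = 377/9
No improving column remains; optimal.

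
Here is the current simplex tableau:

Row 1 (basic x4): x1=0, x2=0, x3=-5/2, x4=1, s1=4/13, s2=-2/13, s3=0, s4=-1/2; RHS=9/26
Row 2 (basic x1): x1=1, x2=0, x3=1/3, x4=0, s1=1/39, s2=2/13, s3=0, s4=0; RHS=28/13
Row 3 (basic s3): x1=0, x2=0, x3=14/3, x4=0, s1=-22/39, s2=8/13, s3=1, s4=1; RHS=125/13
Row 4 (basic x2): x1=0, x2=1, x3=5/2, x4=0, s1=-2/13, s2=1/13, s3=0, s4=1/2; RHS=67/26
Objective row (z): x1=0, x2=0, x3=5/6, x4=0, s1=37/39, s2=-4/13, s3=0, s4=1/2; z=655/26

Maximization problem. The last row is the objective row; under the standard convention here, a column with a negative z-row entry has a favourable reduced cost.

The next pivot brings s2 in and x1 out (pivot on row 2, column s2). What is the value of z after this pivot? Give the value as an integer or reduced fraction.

59/2

Minimum ratio for s2: (28/13)/(2/13) = 14.
z changes by −(z-row coeff of s2)·ratio = −(-4/13)·14 = 56/13.
New z = 655/26 + (56/13) = 59/2.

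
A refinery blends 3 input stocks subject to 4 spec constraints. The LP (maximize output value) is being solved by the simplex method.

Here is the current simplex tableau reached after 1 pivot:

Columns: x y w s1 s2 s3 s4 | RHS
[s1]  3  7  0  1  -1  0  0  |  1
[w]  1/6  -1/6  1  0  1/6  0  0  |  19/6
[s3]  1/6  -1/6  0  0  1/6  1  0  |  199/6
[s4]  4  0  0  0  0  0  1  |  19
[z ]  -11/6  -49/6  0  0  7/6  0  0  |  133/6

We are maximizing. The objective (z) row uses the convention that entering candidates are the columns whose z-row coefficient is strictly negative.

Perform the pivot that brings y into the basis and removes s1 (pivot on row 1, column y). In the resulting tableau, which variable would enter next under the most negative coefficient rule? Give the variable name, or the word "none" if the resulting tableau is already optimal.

none

Pivot element 7. New z-row = old z-row − (-49/6)·(row 1/7).
Updated z-row coefficients: x: 5/3, y: 0, w: 0, s1: 7/6, s2: 0, s3: 0, s4: 0.
No coefficient is strictly negative; the tableau after this pivot is optimal.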